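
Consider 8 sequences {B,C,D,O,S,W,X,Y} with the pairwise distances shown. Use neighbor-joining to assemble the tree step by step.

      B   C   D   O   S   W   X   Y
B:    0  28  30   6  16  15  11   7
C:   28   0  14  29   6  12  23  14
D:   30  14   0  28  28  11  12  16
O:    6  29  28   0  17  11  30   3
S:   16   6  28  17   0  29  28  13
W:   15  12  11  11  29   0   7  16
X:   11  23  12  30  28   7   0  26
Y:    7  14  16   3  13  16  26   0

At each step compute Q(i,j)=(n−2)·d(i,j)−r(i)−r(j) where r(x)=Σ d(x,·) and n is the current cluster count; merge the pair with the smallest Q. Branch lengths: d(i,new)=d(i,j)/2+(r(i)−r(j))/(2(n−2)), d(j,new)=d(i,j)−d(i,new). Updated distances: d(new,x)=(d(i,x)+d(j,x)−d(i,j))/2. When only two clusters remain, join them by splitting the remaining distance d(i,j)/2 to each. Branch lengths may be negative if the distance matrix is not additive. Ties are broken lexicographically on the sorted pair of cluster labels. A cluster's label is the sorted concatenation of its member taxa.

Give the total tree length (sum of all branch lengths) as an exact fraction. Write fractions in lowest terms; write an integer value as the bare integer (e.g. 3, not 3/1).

iteration 1: select C,S (d=6, Q=-227); attach at lengths (25/12, 47/12); label the merged cluster CS
  updated: d(B,CS)=19, d(CS,D)=18, d(CS,O)=20, d(CS,W)=35/2, d(CS,X)=45/2, d(CS,Y)=21/2
iteration 2: select D,X (d=12, Q=-327/2); attach at lengths (133/20, 107/20); label the merged cluster DX
  updated: d(B,DX)=29/2, d(CS,DX)=57/4, d(DX,O)=23, d(DX,W)=3, d(DX,Y)=15
iteration 3: select DX,W (d=3, Q=-481/4); attach at lengths (77/32, 19/32); label the merged cluster DWX
  updated: d(B,DWX)=53/4, d(CS,DWX)=115/8, d(DWX,O)=31/2, d(DWX,Y)=14
iteration 4: select CS,DWX (d=115/8, Q=-623/8); attach at lengths (133/16, 97/16); label the merged cluster CDSWX
  updated: d(B,CDSWX)=143/16, d(CDSWX,O)=169/16, d(CDSWX,Y)=81/16
iteration 5: select B,O (d=6, Q=-59/2); attach at lengths (115/32, 77/32); label the merged cluster BO
  updated: d(BO,CDSWX)=27/4, d(BO,Y)=2
iteration 6: select BO,CDSWX (d=27/4, Q=-221/16); attach at lengths (59/32, 157/32); label the merged cluster BCDOSWX
  updated: d(BCDOSWX,Y)=5/32
iteration 7: select BCDOSWX,Y (d=5/32); attach at lengths (5/64, 5/64); label the merged cluster BCDOSWXY
final tree: (((B:115/32,O:77/32):59/32,((C:25/12,S:47/12):133/16,((D:133/20,X:107/20):77/32,W:19/32):97/16):157/32):5/64,Y:5/64)
total length: 1545/32

1545/32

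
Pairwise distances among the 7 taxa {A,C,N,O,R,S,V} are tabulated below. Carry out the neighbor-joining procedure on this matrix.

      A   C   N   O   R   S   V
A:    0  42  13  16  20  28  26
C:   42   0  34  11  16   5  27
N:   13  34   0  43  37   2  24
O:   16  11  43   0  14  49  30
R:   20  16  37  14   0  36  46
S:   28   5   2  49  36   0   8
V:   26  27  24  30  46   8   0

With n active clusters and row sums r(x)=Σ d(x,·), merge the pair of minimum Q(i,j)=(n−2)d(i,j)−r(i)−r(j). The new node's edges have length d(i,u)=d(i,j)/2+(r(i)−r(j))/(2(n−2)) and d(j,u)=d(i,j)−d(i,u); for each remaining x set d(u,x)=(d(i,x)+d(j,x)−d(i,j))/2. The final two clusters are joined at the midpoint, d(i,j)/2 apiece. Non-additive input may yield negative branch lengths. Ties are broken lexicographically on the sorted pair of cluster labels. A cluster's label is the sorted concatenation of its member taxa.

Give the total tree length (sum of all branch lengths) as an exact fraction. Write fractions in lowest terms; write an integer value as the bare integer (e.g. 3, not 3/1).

2043/32

step 1: merge (N,S) at d=2, Q=-271; branch lengths N→7/2, S→-3/2; new cluster NS
  updated: d(A,NS)=39/2, d(C,NS)=37/2, d(NS,O)=45, d(NS,R)=71/2, d(NS,V)=15
step 2: merge (NS,V) at d=15, Q=-435/2; branch lengths NS→99/16, V→141/16; new cluster NSV
  updated: d(A,NSV)=61/4, d(C,NSV)=61/4, d(NSV,O)=30, d(NSV,R)=133/4
step 3: merge (A,NSV) at d=61/4, Q=-565/4; branch lengths A→181/24, NSV→185/24; new cluster ANSV
  updated: d(ANSV,C)=21, d(ANSV,O)=123/8, d(ANSV,R)=19
step 4: merge (ANSV,R) at d=19, Q=-531/8; branch lengths ANSV→355/32, R→253/32; new cluster ANRSV
  updated: d(ANRSV,C)=9, d(ANRSV,O)=83/16
step 5: merge (ANRSV,C) at d=9, Q=-403/16; branch lengths ANRSV→51/32, C→237/32; new cluster ACNRSV
  updated: d(ACNRSV,O)=115/32
step 6: merge (ACNRSV,O) at d=115/32; branch lengths ACNRSV→115/64, O→115/64; new cluster ACNORSV
final tree: ((((A:181/24,((N:7/2,S:-3/2):99/16,V:141/16):185/24):355/32,R:253/32):51/32,C:237/32):115/64,O:115/64)
total length: 2043/32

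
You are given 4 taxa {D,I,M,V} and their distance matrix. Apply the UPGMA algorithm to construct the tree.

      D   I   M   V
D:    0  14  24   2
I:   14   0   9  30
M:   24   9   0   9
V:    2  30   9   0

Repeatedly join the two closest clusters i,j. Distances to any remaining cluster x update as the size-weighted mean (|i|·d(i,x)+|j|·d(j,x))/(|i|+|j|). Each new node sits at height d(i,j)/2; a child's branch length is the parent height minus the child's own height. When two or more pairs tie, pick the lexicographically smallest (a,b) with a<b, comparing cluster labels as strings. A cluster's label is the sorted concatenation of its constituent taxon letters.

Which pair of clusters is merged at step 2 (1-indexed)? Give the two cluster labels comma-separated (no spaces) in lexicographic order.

1. join D+V (d=2) ⇒ DV; edges |D|=1, |V|=1
  updated: d(DV,I)=22, d(DV,M)=33/2
2. join I+M (d=9) ⇒ IM; edges |I|=9/2, |M|=9/2
  updated: d(DV,IM)=77/4
3. join DV+IM (d=77/4) ⇒ DIMV; edges |DV|=69/8, |IM|=41/8
final tree: ((D:1,V:1):69/8,(I:9/2,M:9/2):41/8)
total length: 99/4

I,M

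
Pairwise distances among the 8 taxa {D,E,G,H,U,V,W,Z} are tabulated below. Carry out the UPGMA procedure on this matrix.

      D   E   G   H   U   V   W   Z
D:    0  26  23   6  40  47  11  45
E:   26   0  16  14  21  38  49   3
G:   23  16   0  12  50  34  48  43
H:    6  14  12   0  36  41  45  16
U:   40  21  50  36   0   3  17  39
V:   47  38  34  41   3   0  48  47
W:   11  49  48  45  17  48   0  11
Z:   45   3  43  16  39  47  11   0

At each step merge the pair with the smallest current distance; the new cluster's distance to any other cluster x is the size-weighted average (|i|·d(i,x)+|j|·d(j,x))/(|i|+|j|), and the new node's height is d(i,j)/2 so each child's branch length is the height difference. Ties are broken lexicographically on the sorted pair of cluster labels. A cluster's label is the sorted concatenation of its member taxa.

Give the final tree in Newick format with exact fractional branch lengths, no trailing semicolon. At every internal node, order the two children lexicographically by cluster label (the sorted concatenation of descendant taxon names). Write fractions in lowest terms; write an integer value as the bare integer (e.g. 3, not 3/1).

step 1: merge (E,Z) at d=3; branch lengths E→3/2, Z→3/2; new cluster EZ
  updated: d(D,EZ)=71/2, d(EZ,G)=59/2, d(EZ,H)=15, d(EZ,U)=30, d(EZ,V)=85/2, d(EZ,W)=30
step 2: merge (U,V) at d=3; branch lengths U→3/2, V→3/2; new cluster UV
  updated: d(D,UV)=87/2, d(EZ,UV)=145/4, d(G,UV)=42, d(H,UV)=77/2, d(UV,W)=65/2
step 3: merge (D,H) at d=6; branch lengths D→3, H→3; new cluster DH
  updated: d(DH,EZ)=101/4, d(DH,G)=35/2, d(DH,UV)=41, d(DH,W)=28
step 4: merge (DH,G) at d=35/2; branch lengths DH→23/4, G→35/4; new cluster DGH
  updated: d(DGH,EZ)=80/3, d(DGH,UV)=124/3, d(DGH,W)=104/3
step 5: merge (DGH,EZ) at d=80/3; branch lengths DGH→55/12, EZ→71/6; new cluster DEGHZ
  updated: d(DEGHZ,UV)=393/10, d(DEGHZ,W)=164/5
step 6: merge (UV,W) at d=65/2; branch lengths UV→59/4, W→65/4; new cluster UVW
  updated: d(DEGHZ,UVW)=557/15
step 7: merge (DEGHZ,UVW) at d=557/15; branch lengths DEGHZ→157/30, UVW→139/60; new cluster DEGHUVWZ
final tree: ((((D:3,H:3):23/4,G:35/4):55/12,(E:3/2,Z:3/2):71/6):157/30,((U:3/2,V:3/2):59/4,W:65/4):139/60)
total length: 1222/15

((((D:3,H:3):23/4,G:35/4):55/12,(E:3/2,Z:3/2):71/6):157/30,((U:3/2,V:3/2):59/4,W:65/4):139/60)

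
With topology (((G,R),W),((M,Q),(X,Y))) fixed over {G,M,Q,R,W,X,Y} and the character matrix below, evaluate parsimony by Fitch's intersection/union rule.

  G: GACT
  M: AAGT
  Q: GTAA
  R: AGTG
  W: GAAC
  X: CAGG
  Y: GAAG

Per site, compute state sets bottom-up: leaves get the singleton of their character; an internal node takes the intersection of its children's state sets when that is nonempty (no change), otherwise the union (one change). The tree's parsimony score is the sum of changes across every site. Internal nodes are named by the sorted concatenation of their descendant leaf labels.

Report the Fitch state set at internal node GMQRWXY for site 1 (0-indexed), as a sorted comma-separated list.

site 0, node GR: G={G} ∪ R={A} → {A,G} (+1)
site 0, node GRW: GR={A,G} ∩ W={G} → {G} (+0)
site 0, node MQ: M={A} ∪ Q={G} → {A,G} (+1)
site 0, node XY: X={C} ∪ Y={G} → {C,G} (+1)
site 0, node MQXY: MQ={A,G} ∩ XY={C,G} → {G} (+0)
site 0, node GMQRWXY: GRW={G} ∩ MQXY={G} → {G} (+0)
site 1, node GR: G={A} ∪ R={G} → {A,G} (+1)
site 1, node GRW: GR={A,G} ∩ W={A} → {A} (+0)
site 1, node MQ: M={A} ∪ Q={T} → {A,T} (+1)
site 1, node XY: X={A} ∩ Y={A} → {A} (+0)
site 1, node MQXY: MQ={A,T} ∩ XY={A} → {A} (+0)
site 1, node GMQRWXY: GRW={A} ∩ MQXY={A} → {A} (+0)
site 2, node GR: G={C} ∪ R={T} → {C,T} (+1)
site 2, node GRW: GR={C,T} ∪ W={A} → {A,C,T} (+1)
site 2, node MQ: M={G} ∪ Q={A} → {A,G} (+1)
site 2, node XY: X={G} ∪ Y={A} → {A,G} (+1)
site 2, node MQXY: MQ={A,G} ∩ XY={A,G} → {A,G} (+0)
site 2, node GMQRWXY: GRW={A,C,T} ∩ MQXY={A,G} → {A} (+0)
site 3, node GR: G={T} ∪ R={G} → {G,T} (+1)
site 3, node GRW: GR={G,T} ∪ W={C} → {C,G,T} (+1)
site 3, node MQ: M={T} ∪ Q={A} → {A,T} (+1)
site 3, node XY: X={G} ∩ Y={G} → {G} (+0)
site 3, node MQXY: MQ={A,T} ∪ XY={G} → {A,G,T} (+1)
site 3, node GMQRWXY: GRW={C,G,T} ∩ MQXY={A,G,T} → {G,T} (+0)
per-site changes: [3, 2, 4, 4]; total = 13

A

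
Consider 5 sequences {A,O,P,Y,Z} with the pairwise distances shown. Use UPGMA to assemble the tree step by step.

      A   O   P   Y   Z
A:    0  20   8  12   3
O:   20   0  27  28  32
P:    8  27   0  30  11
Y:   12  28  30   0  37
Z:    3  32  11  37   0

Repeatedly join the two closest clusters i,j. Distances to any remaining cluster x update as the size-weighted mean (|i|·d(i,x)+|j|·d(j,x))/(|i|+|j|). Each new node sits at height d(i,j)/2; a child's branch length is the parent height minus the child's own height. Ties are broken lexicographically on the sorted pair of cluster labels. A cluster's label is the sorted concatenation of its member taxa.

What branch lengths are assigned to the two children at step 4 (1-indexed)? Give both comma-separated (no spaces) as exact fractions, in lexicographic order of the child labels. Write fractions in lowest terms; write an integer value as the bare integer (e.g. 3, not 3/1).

5/24,107/8

step 1: merge (A,Z) at d=3; branch lengths A→3/2, Z→3/2; new cluster AZ
  updated: d(AZ,O)=26, d(AZ,P)=19/2, d(AZ,Y)=49/2
step 2: merge (AZ,P) at d=19/2; branch lengths AZ→13/4, P→19/4; new cluster APZ
  updated: d(APZ,O)=79/3, d(APZ,Y)=79/3
step 3: merge (APZ,O) at d=79/3; branch lengths APZ→101/12, O→79/6; new cluster AOPZ
  updated: d(AOPZ,Y)=107/4
step 4: merge (AOPZ,Y) at d=107/4; branch lengths AOPZ→5/24, Y→107/8; new cluster AOPYZ
final tree: ((((A:3/2,Z:3/2):13/4,P:19/4):101/12,O:79/6):5/24,Y:107/8)
total length: 277/6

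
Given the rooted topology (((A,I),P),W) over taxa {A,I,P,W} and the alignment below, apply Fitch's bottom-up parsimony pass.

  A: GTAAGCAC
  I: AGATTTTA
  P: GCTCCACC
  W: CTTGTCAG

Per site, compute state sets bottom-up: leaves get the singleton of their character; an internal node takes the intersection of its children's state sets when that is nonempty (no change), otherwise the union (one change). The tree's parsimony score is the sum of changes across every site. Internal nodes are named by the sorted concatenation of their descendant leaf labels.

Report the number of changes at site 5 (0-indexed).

site 0, node AI: A={G} ∪ I={A} → {A,G} (+1)
site 0, node AIP: AI={A,G} ∩ P={G} → {G} (+0)
site 0, node AIPW: AIP={G} ∪ W={C} → {C,G} (+1)
site 1, node AI: A={T} ∪ I={G} → {G,T} (+1)
site 1, node AIP: AI={G,T} ∪ P={C} → {C,G,T} (+1)
site 1, node AIPW: AIP={C,G,T} ∩ W={T} → {T} (+0)
site 2, node AI: A={A} ∩ I={A} → {A} (+0)
site 2, node AIP: AI={A} ∪ P={T} → {A,T} (+1)
site 2, node AIPW: AIP={A,T} ∩ W={T} → {T} (+0)
site 3, node AI: A={A} ∪ I={T} → {A,T} (+1)
site 3, node AIP: AI={A,T} ∪ P={C} → {A,C,T} (+1)
site 3, node AIPW: AIP={A,C,T} ∪ W={G} → {A,C,G,T} (+1)
site 4, node AI: A={G} ∪ I={T} → {G,T} (+1)
site 4, node AIP: AI={G,T} ∪ P={C} → {C,G,T} (+1)
site 4, node AIPW: AIP={C,G,T} ∩ W={T} → {T} (+0)
site 5, node AI: A={C} ∪ I={T} → {C,T} (+1)
site 5, node AIP: AI={C,T} ∪ P={A} → {A,C,T} (+1)
site 5, node AIPW: AIP={A,C,T} ∩ W={C} → {C} (+0)
site 6, node AI: A={A} ∪ I={T} → {A,T} (+1)
site 6, node AIP: AI={A,T} ∪ P={C} → {A,C,T} (+1)
site 6, node AIPW: AIP={A,C,T} ∩ W={A} → {A} (+0)
site 7, node AI: A={C} ∪ I={A} → {A,C} (+1)
site 7, node AIP: AI={A,C} ∩ P={C} → {C} (+0)
site 7, node AIPW: AIP={C} ∪ W={G} → {C,G} (+1)
per-site changes: [2, 2, 1, 3, 2, 2, 2, 2]; total = 16

2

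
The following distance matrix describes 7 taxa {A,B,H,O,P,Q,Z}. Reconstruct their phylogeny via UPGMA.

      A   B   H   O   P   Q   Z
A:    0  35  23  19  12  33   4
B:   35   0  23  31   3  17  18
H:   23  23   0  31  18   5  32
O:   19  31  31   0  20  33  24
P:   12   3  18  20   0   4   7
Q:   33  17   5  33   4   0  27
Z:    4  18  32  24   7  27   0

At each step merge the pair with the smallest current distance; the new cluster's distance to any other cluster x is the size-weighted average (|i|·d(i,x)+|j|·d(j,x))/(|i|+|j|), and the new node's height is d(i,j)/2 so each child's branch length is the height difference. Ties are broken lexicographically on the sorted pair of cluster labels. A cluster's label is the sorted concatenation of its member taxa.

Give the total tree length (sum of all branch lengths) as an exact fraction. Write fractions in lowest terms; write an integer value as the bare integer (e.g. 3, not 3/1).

1. join B+P (d=3) ⇒ BP; edges |B|=3/2, |P|=3/2
  updated: d(A,BP)=47/2, d(BP,H)=41/2, d(BP,O)=51/2, d(BP,Q)=21/2, d(BP,Z)=25/2
2. join A+Z (d=4) ⇒ AZ; edges |A|=2, |Z|=2
  updated: d(AZ,BP)=18, d(AZ,H)=55/2, d(AZ,O)=43/2, d(AZ,Q)=30
3. join H+Q (d=5) ⇒ HQ; edges |H|=5/2, |Q|=5/2
  updated: d(AZ,HQ)=115/4, d(BP,HQ)=31/2, d(HQ,O)=32
4. join BP+HQ (d=31/2) ⇒ BHPQ; edges |BP|=25/4, |HQ|=21/4
  updated: d(AZ,BHPQ)=187/8, d(BHPQ,O)=115/4
5. join AZ+O (d=43/2) ⇒ AOZ; edges |AZ|=35/4, |O|=43/4
  updated: d(AOZ,BHPQ)=151/6
6. join AOZ+BHPQ (d=151/6) ⇒ ABHOPQZ; edges |AOZ|=11/6, |BHPQ|=29/6
final tree: (((A:2,Z:2):35/4,O:43/4):11/6,((B:3/2,P:3/2):25/4,(H:5/2,Q:5/2):21/4):29/6)
total length: 149/3

149/3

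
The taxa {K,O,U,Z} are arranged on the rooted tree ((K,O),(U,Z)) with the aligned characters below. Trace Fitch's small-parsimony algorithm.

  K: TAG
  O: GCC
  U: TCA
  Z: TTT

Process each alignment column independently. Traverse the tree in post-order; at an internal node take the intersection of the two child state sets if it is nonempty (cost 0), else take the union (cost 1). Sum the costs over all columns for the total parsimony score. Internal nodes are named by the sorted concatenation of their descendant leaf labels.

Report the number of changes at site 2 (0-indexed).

KO@0: {T} ∪ {G} = {G,T} (union, +1)
UZ@0: {T} ∩ {T} = {T} (intersection, +0)
KOUZ@0: {G,T} ∩ {T} = {T} (intersection, +0)
KO@1: {A} ∪ {C} = {A,C} (union, +1)
UZ@1: {C} ∪ {T} = {C,T} (union, +1)
KOUZ@1: {A,C} ∩ {C,T} = {C} (intersection, +0)
KO@2: {G} ∪ {C} = {C,G} (union, +1)
UZ@2: {A} ∪ {T} = {A,T} (union, +1)
KOUZ@2: {C,G} ∪ {A,T} = {A,C,G,T} (union, +1)
per-site changes: [1, 2, 3]; total = 6

3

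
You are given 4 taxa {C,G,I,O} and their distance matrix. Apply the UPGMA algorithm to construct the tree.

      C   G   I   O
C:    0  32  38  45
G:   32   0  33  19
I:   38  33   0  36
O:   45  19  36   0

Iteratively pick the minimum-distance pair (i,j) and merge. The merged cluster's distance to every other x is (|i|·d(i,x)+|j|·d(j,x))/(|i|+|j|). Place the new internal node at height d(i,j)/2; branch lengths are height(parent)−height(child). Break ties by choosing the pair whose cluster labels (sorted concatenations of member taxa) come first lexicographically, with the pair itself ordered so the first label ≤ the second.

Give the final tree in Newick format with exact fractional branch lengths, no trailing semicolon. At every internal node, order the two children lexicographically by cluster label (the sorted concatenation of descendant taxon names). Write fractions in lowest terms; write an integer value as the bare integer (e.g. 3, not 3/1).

iteration 1: select G,O (d=19); attach at lengths (19/2, 19/2); label the merged cluster GO
  updated: d(C,GO)=77/2, d(GO,I)=69/2
iteration 2: select GO,I (d=69/2); attach at lengths (31/4, 69/4); label the merged cluster GIO
  updated: d(C,GIO)=115/3
iteration 3: select C,GIO (d=115/3); attach at lengths (115/6, 23/12); label the merged cluster CGIO
final tree: (C:115/6,((G:19/2,O:19/2):31/4,I:69/4):23/12)
total length: 781/12

(C:115/6,((G:19/2,O:19/2):31/4,I:69/4):23/12)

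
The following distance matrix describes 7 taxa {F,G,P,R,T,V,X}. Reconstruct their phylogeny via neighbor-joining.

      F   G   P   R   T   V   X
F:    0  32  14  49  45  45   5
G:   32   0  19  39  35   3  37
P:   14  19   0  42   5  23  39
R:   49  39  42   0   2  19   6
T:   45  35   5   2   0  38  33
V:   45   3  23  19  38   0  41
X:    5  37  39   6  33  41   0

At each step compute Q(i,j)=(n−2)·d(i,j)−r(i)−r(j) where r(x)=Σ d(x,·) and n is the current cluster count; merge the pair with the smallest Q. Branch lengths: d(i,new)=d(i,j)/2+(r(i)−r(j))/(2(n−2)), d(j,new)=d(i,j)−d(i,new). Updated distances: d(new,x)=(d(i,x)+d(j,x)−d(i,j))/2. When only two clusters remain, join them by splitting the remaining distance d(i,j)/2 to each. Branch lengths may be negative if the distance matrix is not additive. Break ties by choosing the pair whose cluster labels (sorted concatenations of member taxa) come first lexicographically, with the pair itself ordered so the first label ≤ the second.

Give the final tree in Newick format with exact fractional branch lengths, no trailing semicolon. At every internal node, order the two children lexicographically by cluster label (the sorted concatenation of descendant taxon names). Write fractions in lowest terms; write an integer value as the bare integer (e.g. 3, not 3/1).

((((F:27/5,X:-2/5):131/8,(R:4,T:-2):107/8):13/4,(G:33/16,V:15/16):115/8):41/16,P:41/16)

step 1: merge (F,X) at d=5, Q=-326; branch lengths F→27/5, X→-2/5; new cluster FX
  updated: d(FX,G)=32, d(FX,P)=24, d(FX,R)=25, d(FX,T)=73/2, d(FX,V)=81/2
step 2: merge (G,V) at d=3, Q=-479/2; branch lengths G→33/16, V→15/16; new cluster GV
  updated: d(FX,GV)=139/4, d(GV,P)=39/2, d(GV,R)=55/2, d(GV,T)=35
step 3: merge (R,T) at d=2, Q=-169; branch lengths R→4, T→-2; new cluster RT
  updated: d(FX,RT)=119/4, d(GV,RT)=121/4, d(P,RT)=45/2
step 4: merge (FX,RT) at d=119/4, Q=-223/2; branch lengths FX→131/8, RT→107/8; new cluster FRTX
  updated: d(FRTX,GV)=141/8, d(FRTX,P)=67/8
step 5: merge (FRTX,GV) at d=141/8, Q=-91/2; branch lengths FRTX→13/4, GV→115/8; new cluster FGRTVX
  updated: d(FGRTVX,P)=41/8
step 6: merge (FGRTVX,P) at d=41/8; branch lengths FGRTVX→41/16, P→41/16; new cluster FGPRTVX
final tree: ((((F:27/5,X:-2/5):131/8,(R:4,T:-2):107/8):13/4,(G:33/16,V:15/16):115/8):41/16,P:41/16)
total length: 125/2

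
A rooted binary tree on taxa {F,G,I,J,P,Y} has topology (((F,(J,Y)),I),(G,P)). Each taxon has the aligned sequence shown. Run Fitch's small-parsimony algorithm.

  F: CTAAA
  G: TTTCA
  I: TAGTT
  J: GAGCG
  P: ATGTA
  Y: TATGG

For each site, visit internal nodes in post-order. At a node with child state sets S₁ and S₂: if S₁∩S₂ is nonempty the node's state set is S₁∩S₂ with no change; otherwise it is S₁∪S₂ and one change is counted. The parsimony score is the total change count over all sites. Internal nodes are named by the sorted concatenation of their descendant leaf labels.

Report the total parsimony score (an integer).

[col 0] JY: children J:{G}, Y:{T} ∪→ {G,T}; cost 1
[col 0] FJY: children F:{C}, JY:{G,T} ∪→ {C,G,T}; cost 1
[col 0] FIJY: children FJY:{C,G,T}, I:{T} ∩→ {T}; cost 0
[col 0] GP: children G:{T}, P:{A} ∪→ {A,T}; cost 1
[col 0] FGIJPY: children FIJY:{T}, GP:{A,T} ∩→ {T}; cost 0
[col 1] JY: children J:{A}, Y:{A} ∩→ {A}; cost 0
[col 1] FJY: children F:{T}, JY:{A} ∪→ {A,T}; cost 1
[col 1] FIJY: children FJY:{A,T}, I:{A} ∩→ {A}; cost 0
[col 1] GP: children G:{T}, P:{T} ∩→ {T}; cost 0
[col 1] FGIJPY: children FIJY:{A}, GP:{T} ∪→ {A,T}; cost 1
[col 2] JY: children J:{G}, Y:{T} ∪→ {G,T}; cost 1
[col 2] FJY: children F:{A}, JY:{G,T} ∪→ {A,G,T}; cost 1
[col 2] FIJY: children FJY:{A,G,T}, I:{G} ∩→ {G}; cost 0
[col 2] GP: children G:{T}, P:{G} ∪→ {G,T}; cost 1
[col 2] FGIJPY: children FIJY:{G}, GP:{G,T} ∩→ {G}; cost 0
[col 3] JY: children J:{C}, Y:{G} ∪→ {C,G}; cost 1
[col 3] FJY: children F:{A}, JY:{C,G} ∪→ {A,C,G}; cost 1
[col 3] FIJY: children FJY:{A,C,G}, I:{T} ∪→ {A,C,G,T}; cost 1
[col 3] GP: children G:{C}, P:{T} ∪→ {C,T}; cost 1
[col 3] FGIJPY: children FIJY:{A,C,G,T}, GP:{C,T} ∩→ {C,T}; cost 0
[col 4] JY: children J:{G}, Y:{G} ∩→ {G}; cost 0
[col 4] FJY: children F:{A}, JY:{G} ∪→ {A,G}; cost 1
[col 4] FIJY: children FJY:{A,G}, I:{T} ∪→ {A,G,T}; cost 1
[col 4] GP: children G:{A}, P:{A} ∩→ {A}; cost 0
[col 4] FGIJPY: children FIJY:{A,G,T}, GP:{A} ∩→ {A}; cost 0
per-site changes: [3, 2, 3, 4, 2]; total = 14

14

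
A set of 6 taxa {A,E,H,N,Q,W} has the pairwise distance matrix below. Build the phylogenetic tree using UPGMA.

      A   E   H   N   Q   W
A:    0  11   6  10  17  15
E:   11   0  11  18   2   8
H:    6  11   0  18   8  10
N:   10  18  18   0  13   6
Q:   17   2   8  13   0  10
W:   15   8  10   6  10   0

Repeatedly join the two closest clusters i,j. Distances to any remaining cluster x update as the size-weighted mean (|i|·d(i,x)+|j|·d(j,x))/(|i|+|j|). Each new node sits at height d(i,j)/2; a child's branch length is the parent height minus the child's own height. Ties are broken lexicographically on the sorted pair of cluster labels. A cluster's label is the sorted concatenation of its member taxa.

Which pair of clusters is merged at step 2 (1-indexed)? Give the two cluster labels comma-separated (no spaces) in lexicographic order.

step 1: merge (E,Q) at d=2; branch lengths E→1, Q→1; new cluster EQ
  updated: d(A,EQ)=14, d(EQ,H)=19/2, d(EQ,N)=31/2, d(EQ,W)=9
step 2: merge (A,H) at d=6; branch lengths A→3, H→3; new cluster AH
  updated: d(AH,EQ)=47/4, d(AH,N)=14, d(AH,W)=25/2
step 3: merge (N,W) at d=6; branch lengths N→3, W→3; new cluster NW
  updated: d(AH,NW)=53/4, d(EQ,NW)=49/4
step 4: merge (AH,EQ) at d=47/4; branch lengths AH→23/8, EQ→39/8; new cluster AEHQ
  updated: d(AEHQ,NW)=51/4
step 5: merge (AEHQ,NW) at d=51/4; branch lengths AEHQ→1/2, NW→27/8; new cluster AEHNQW
final tree: (((A:3,H:3):23/8,(E:1,Q:1):39/8):1/2,(N:3,W:3):27/8)
total length: 205/8

A,H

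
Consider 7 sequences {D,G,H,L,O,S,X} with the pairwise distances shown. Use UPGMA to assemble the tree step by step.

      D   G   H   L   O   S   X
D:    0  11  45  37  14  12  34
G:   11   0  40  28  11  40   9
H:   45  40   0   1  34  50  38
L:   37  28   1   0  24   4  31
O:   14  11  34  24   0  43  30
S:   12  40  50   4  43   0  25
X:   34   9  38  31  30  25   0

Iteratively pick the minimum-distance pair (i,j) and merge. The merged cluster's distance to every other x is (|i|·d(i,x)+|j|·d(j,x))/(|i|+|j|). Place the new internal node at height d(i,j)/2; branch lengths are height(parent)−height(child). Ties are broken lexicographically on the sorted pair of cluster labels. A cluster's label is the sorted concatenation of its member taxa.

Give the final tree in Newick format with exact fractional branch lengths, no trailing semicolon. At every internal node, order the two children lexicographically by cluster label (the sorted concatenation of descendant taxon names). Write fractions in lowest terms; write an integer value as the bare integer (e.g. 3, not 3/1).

step 1: merge (H,L) at d=1; branch lengths H→1/2, L→1/2; new cluster HL
  updated: d(D,HL)=41, d(G,HL)=34, d(HL,O)=29, d(HL,S)=27, d(HL,X)=69/2
step 2: merge (G,X) at d=9; branch lengths G→9/2, X→9/2; new cluster GX
  updated: d(D,GX)=45/2, d(GX,HL)=137/4, d(GX,O)=41/2, d(GX,S)=65/2
step 3: merge (D,S) at d=12; branch lengths D→6, S→6; new cluster DS
  updated: d(DS,GX)=55/2, d(DS,HL)=34, d(DS,O)=57/2
step 4: merge (GX,O) at d=41/2; branch lengths GX→23/4, O→41/4; new cluster GOX
  updated: d(DS,GOX)=167/6, d(GOX,HL)=65/2
step 5: merge (DS,GOX) at d=167/6; branch lengths DS→95/12, GOX→11/3; new cluster DGOSX
  updated: d(DGOSX,HL)=331/10
step 6: merge (DGOSX,HL) at d=331/10; branch lengths DGOSX→79/30, HL→321/20; new cluster DGHLOSX
final tree: (((D:6,S:6):95/12,((G:9/2,X:9/2):23/4,O:41/4):11/3):79/30,(H:1/2,L:1/2):321/20)
total length: 1024/15

(((D:6,S:6):95/12,((G:9/2,X:9/2):23/4,O:41/4):11/3):79/30,(H:1/2,L:1/2):321/20)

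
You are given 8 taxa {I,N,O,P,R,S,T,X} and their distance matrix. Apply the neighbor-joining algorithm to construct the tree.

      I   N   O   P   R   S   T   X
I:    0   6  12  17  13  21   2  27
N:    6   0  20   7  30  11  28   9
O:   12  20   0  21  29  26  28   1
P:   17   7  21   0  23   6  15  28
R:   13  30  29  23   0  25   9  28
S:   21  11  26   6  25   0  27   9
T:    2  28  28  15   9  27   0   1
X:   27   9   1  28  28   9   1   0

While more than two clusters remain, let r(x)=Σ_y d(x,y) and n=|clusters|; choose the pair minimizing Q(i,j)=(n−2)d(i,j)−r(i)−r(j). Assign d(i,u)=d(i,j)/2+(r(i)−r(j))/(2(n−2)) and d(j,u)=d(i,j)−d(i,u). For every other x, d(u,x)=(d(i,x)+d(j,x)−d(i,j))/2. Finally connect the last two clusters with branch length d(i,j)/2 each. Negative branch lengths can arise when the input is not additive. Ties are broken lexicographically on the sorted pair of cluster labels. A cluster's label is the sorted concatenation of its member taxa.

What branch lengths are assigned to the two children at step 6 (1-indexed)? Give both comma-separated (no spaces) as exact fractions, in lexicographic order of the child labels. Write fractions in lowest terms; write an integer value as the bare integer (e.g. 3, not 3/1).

59/16,33/16

iteration 1: select O,X (d=1, Q=-234); attach at lengths (10/3, -7/3); label the merged cluster OX
  updated: d(I,OX)=19, d(N,OX)=14, d(OX,P)=24, d(OX,R)=28, d(OX,S)=17, d(OX,T)=14
iteration 2: select R,T (d=9, Q=-178); attach at lengths (39/5, 6/5); label the merged cluster RT
  updated: d(I,RT)=3, d(N,RT)=49/2, d(OX,RT)=33/2, d(P,RT)=29/2, d(RT,S)=43/2
iteration 3: select I,RT (d=3, Q=-134); attach at lengths (-1/4, 13/4); label the merged cluster IRT
  updated: d(IRT,N)=55/4, d(IRT,OX)=65/4, d(IRT,P)=57/4, d(IRT,S)=79/4
iteration 4: select P,S (d=6, Q=-87); attach at lengths (31/12, 41/12); label the merged cluster PS
  updated: d(IRT,PS)=14, d(N,PS)=6, d(OX,PS)=35/2
iteration 5: select IRT,OX (d=65/4, Q=-237/4); attach at lengths (115/16, 145/16); label the merged cluster IORTX
  updated: d(IORTX,N)=23/4, d(IORTX,PS)=61/8
iteration 6: select IORTX,N (d=23/4, Q=-155/8); attach at lengths (59/16, 33/16); label the merged cluster INORTX
  updated: d(INORTX,PS)=63/16
iteration 7: select INORTX,PS (d=63/16); attach at lengths (63/32, 63/32); label the merged cluster INOPRSTX
final tree: ((((I:-1/4,(R:39/5,T:6/5):13/4):115/16,(O:10/3,X:-7/3):145/16):59/16,N:33/16):63/32,(P:31/12,S:41/12):63/32)
total length: 719/16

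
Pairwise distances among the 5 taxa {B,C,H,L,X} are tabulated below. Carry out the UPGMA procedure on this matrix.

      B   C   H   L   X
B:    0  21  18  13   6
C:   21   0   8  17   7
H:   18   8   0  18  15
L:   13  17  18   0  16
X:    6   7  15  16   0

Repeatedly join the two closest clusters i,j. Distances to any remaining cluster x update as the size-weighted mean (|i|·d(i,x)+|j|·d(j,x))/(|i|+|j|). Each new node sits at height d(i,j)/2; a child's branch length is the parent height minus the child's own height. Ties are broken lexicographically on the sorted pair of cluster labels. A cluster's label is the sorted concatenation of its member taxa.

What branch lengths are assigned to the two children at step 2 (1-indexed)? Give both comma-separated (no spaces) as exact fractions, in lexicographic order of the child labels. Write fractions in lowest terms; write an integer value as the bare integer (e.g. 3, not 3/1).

iteration 1: select B,X (d=6); attach at lengths (3, 3); label the merged cluster BX
  updated: d(BX,C)=14, d(BX,H)=33/2, d(BX,L)=29/2
iteration 2: select C,H (d=8); attach at lengths (4, 4); label the merged cluster CH
  updated: d(BX,CH)=61/4, d(CH,L)=35/2
iteration 3: select BX,L (d=29/2); attach at lengths (17/4, 29/4); label the merged cluster BLX
  updated: d(BLX,CH)=16
iteration 4: select BLX,CH (d=16); attach at lengths (3/4, 4); label the merged cluster BCHLX
final tree: (((B:3,X:3):17/4,L:29/4):3/4,(C:4,H:4):4)
total length: 121/4

4,4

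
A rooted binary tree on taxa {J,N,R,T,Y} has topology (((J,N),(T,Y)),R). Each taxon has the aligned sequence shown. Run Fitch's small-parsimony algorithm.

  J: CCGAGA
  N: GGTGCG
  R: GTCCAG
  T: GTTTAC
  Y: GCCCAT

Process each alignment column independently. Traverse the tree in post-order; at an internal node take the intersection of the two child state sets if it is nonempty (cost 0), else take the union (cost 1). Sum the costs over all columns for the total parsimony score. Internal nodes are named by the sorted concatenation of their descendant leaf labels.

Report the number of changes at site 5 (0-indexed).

3

[col 0] JN: children J:{C}, N:{G} ∪→ {C,G}; cost 1
[col 0] TY: children T:{G}, Y:{G} ∩→ {G}; cost 0
[col 0] JNTY: children JN:{C,G}, TY:{G} ∩→ {G}; cost 0
[col 0] JNRTY: children JNTY:{G}, R:{G} ∩→ {G}; cost 0
[col 1] JN: children J:{C}, N:{G} ∪→ {C,G}; cost 1
[col 1] TY: children T:{T}, Y:{C} ∪→ {C,T}; cost 1
[col 1] JNTY: children JN:{C,G}, TY:{C,T} ∩→ {C}; cost 0
[col 1] JNRTY: children JNTY:{C}, R:{T} ∪→ {C,T}; cost 1
[col 2] JN: children J:{G}, N:{T} ∪→ {G,T}; cost 1
[col 2] TY: children T:{T}, Y:{C} ∪→ {C,T}; cost 1
[col 2] JNTY: children JN:{G,T}, TY:{C,T} ∩→ {T}; cost 0
[col 2] JNRTY: children JNTY:{T}, R:{C} ∪→ {C,T}; cost 1
[col 3] JN: children J:{A}, N:{G} ∪→ {A,G}; cost 1
[col 3] TY: children T:{T}, Y:{C} ∪→ {C,T}; cost 1
[col 3] JNTY: children JN:{A,G}, TY:{C,T} ∪→ {A,C,G,T}; cost 1
[col 3] JNRTY: children JNTY:{A,C,G,T}, R:{C} ∩→ {C}; cost 0
[col 4] JN: children J:{G}, N:{C} ∪→ {C,G}; cost 1
[col 4] TY: children T:{A}, Y:{A} ∩→ {A}; cost 0
[col 4] JNTY: children JN:{C,G}, TY:{A} ∪→ {A,C,G}; cost 1
[col 4] JNRTY: children JNTY:{A,C,G}, R:{A} ∩→ {A}; cost 0
[col 5] JN: children J:{A}, N:{G} ∪→ {A,G}; cost 1
[col 5] TY: children T:{C}, Y:{T} ∪→ {C,T}; cost 1
[col 5] JNTY: children JN:{A,G}, TY:{C,T} ∪→ {A,C,G,T}; cost 1
[col 5] JNRTY: children JNTY:{A,C,G,T}, R:{G} ∩→ {G}; cost 0
per-site changes: [1, 3, 3, 3, 2, 3]; total = 15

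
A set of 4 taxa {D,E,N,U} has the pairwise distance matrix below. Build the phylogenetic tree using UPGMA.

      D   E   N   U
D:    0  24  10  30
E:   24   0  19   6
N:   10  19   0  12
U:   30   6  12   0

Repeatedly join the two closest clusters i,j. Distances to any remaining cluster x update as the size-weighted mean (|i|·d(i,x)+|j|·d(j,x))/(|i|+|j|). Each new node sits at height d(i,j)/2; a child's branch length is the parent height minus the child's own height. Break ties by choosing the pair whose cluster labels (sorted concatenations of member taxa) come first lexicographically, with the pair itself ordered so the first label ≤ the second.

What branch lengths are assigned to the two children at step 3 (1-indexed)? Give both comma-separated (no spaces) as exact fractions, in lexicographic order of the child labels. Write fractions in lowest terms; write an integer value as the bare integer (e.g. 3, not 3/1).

45/8,61/8

1. join E+U (d=6) ⇒ EU; edges |E|=3, |U|=3
  updated: d(D,EU)=27, d(EU,N)=31/2
2. join D+N (d=10) ⇒ DN; edges |D|=5, |N|=5
  updated: d(DN,EU)=85/4
3. join DN+EU (d=85/4) ⇒ DENU; edges |DN|=45/8, |EU|=61/8
final tree: ((D:5,N:5):45/8,(E:3,U:3):61/8)
total length: 117/4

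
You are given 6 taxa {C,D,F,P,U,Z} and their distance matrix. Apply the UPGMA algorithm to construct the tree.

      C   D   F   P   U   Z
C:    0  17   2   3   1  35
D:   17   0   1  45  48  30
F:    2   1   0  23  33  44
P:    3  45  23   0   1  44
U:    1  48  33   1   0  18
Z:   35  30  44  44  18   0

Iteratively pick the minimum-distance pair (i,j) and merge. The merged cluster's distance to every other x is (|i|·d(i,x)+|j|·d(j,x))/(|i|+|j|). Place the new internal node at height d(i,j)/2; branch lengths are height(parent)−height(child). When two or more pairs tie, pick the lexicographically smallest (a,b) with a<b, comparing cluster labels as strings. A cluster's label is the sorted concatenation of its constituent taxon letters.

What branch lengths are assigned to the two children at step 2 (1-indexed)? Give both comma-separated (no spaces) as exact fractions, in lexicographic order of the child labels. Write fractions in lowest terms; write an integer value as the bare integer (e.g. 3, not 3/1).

step 1: merge (C,U) at d=1; branch lengths C→1/2, U→1/2; new cluster CU
  updated: d(CU,D)=65/2, d(CU,F)=35/2, d(CU,P)=2, d(CU,Z)=53/2
step 2: merge (D,F) at d=1; branch lengths D→1/2, F→1/2; new cluster DF
  updated: d(CU,DF)=25, d(DF,P)=34, d(DF,Z)=37
step 3: merge (CU,P) at d=2; branch lengths CU→1/2, P→1; new cluster CPU
  updated: d(CPU,DF)=28, d(CPU,Z)=97/3
step 4: merge (CPU,DF) at d=28; branch lengths CPU→13, DF→27/2; new cluster CDFPU
  updated: d(CDFPU,Z)=171/5
step 5: merge (CDFPU,Z) at d=171/5; branch lengths CDFPU→31/10, Z→171/10; new cluster CDFPUZ
final tree: ((((C:1/2,U:1/2):1/2,P:1):13,(D:1/2,F:1/2):27/2):31/10,Z:171/10)
total length: 251/5

1/2,1/2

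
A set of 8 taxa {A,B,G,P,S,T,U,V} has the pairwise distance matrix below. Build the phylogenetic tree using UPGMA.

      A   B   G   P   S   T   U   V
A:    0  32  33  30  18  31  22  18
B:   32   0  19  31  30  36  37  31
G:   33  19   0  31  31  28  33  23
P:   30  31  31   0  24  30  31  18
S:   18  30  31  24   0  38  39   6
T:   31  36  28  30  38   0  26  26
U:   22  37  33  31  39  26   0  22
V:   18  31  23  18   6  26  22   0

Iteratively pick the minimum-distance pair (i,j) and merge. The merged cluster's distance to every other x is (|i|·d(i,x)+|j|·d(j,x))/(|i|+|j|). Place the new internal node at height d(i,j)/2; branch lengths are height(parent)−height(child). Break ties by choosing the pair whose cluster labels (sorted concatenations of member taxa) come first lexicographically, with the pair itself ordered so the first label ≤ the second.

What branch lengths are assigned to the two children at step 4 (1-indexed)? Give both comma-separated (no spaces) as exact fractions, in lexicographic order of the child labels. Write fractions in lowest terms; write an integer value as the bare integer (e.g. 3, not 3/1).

3,12

1. join S+V (d=6) ⇒ SV; edges |S|=3, |V|=3
  updated: d(A,SV)=18, d(B,SV)=61/2, d(G,SV)=27, d(P,SV)=21, d(SV,T)=32, d(SV,U)=61/2
2. join A+SV (d=18) ⇒ ASV; edges |A|=9, |SV|=6
  updated: d(ASV,B)=31, d(ASV,G)=29, d(ASV,P)=24, d(ASV,T)=95/3, d(ASV,U)=83/3
3. join B+G (d=19) ⇒ BG; edges |B|=19/2, |G|=19/2
  updated: d(ASV,BG)=30, d(BG,P)=31, d(BG,T)=32, d(BG,U)=35
4. join ASV+P (d=24) ⇒ APSV; edges |ASV|=3, |P|=12
  updated: d(APSV,BG)=121/4, d(APSV,T)=125/4, d(APSV,U)=57/2
5. join T+U (d=26) ⇒ TU; edges |T|=13, |U|=13
  updated: d(APSV,TU)=239/8, d(BG,TU)=67/2
6. join APSV+TU (d=239/8) ⇒ APSTUV; edges |APSV|=47/16, |TU|=31/16
  updated: d(APSTUV,BG)=94/3
7. join APSTUV+BG (d=94/3) ⇒ ABGPSTUV; edges |APSTUV|=35/48, |BG|=37/6
final tree: ((((A:9,(S:3,V:3):6):3,P:12):47/16,(T:13,U:13):31/16):35/48,(B:19/2,G:19/2):37/6)
total length: 4453/48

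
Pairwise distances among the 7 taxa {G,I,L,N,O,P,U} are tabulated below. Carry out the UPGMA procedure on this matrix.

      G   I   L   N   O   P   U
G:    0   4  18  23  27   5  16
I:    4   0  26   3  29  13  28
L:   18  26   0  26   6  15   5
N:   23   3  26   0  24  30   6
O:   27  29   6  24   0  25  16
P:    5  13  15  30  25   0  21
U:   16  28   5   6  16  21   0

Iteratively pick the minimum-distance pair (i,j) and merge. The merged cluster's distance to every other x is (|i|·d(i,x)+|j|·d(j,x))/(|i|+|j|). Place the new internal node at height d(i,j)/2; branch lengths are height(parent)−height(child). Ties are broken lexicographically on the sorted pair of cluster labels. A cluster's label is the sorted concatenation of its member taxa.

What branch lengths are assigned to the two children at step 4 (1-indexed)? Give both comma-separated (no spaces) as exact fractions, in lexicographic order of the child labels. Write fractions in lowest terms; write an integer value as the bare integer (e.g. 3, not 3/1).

iteration 1: select I,N (d=3); attach at lengths (3/2, 3/2); label the merged cluster IN
  updated: d(G,IN)=27/2, d(IN,L)=26, d(IN,O)=53/2, d(IN,P)=43/2, d(IN,U)=17
iteration 2: select G,P (d=5); attach at lengths (5/2, 5/2); label the merged cluster GP
  updated: d(GP,IN)=35/2, d(GP,L)=33/2, d(GP,O)=26, d(GP,U)=37/2
iteration 3: select L,U (d=5); attach at lengths (5/2, 5/2); label the merged cluster LU
  updated: d(GP,LU)=35/2, d(IN,LU)=43/2, d(LU,O)=11
iteration 4: select LU,O (d=11); attach at lengths (3, 11/2); label the merged cluster LOU
  updated: d(GP,LOU)=61/3, d(IN,LOU)=139/6
iteration 5: select GP,IN (d=35/2); attach at lengths (25/4, 29/4); label the merged cluster GINP
  updated: d(GINP,LOU)=87/4
iteration 6: select GINP,LOU (d=87/4); attach at lengths (17/8, 43/8); label the merged cluster GILNOPU
final tree: (((G:5/2,P:5/2):25/4,(I:3/2,N:3/2):29/4):17/8,((L:5/2,U:5/2):3,O:11/2):43/8)
total length: 85/2

3,11/2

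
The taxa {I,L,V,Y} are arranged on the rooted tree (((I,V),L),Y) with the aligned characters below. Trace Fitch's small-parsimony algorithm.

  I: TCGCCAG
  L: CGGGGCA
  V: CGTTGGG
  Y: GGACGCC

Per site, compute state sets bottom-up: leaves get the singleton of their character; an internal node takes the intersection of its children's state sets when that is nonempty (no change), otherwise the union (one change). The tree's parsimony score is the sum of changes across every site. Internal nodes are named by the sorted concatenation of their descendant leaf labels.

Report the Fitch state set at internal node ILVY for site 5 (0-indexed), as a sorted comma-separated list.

C

[col 0] IV: children I:{T}, V:{C} ∪→ {C,T}; cost 1
[col 0] ILV: children IV:{C,T}, L:{C} ∩→ {C}; cost 0
[col 0] ILVY: children ILV:{C}, Y:{G} ∪→ {C,G}; cost 1
[col 1] IV: children I:{C}, V:{G} ∪→ {C,G}; cost 1
[col 1] ILV: children IV:{C,G}, L:{G} ∩→ {G}; cost 0
[col 1] ILVY: children ILV:{G}, Y:{G} ∩→ {G}; cost 0
[col 2] IV: children I:{G}, V:{T} ∪→ {G,T}; cost 1
[col 2] ILV: children IV:{G,T}, L:{G} ∩→ {G}; cost 0
[col 2] ILVY: children ILV:{G}, Y:{A} ∪→ {A,G}; cost 1
[col 3] IV: children I:{C}, V:{T} ∪→ {C,T}; cost 1
[col 3] ILV: children IV:{C,T}, L:{G} ∪→ {C,G,T}; cost 1
[col 3] ILVY: children ILV:{C,G,T}, Y:{C} ∩→ {C}; cost 0
[col 4] IV: children I:{C}, V:{G} ∪→ {C,G}; cost 1
[col 4] ILV: children IV:{C,G}, L:{G} ∩→ {G}; cost 0
[col 4] ILVY: children ILV:{G}, Y:{G} ∩→ {G}; cost 0
[col 5] IV: children I:{A}, V:{G} ∪→ {A,G}; cost 1
[col 5] ILV: children IV:{A,G}, L:{C} ∪→ {A,C,G}; cost 1
[col 5] ILVY: children ILV:{A,C,G}, Y:{C} ∩→ {C}; cost 0
[col 6] IV: children I:{G}, V:{G} ∩→ {G}; cost 0
[col 6] ILV: children IV:{G}, L:{A} ∪→ {A,G}; cost 1
[col 6] ILVY: children ILV:{A,G}, Y:{C} ∪→ {A,C,G}; cost 1
per-site changes: [2, 1, 2, 2, 1, 2, 2]; total = 12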